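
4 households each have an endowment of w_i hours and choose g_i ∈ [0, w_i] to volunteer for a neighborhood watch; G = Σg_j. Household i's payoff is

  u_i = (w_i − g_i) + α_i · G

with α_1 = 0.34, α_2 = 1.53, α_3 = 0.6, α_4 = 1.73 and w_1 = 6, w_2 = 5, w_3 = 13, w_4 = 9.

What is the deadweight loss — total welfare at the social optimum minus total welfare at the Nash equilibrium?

∂u_i/∂g_i = α_i − 1, so household i contributes w_i if α_i > 1, else 0.
α_i > 1 for i ∈ {2, 4}; NE contributions (0, 5, 0, 9), G = 14.
W^NE = Σw_i − G^NE + (Σα_i)·G^NE = 33 + 3.2·14 = 77.8.
Planner: ∂(Σu_j)/∂g_i = Σα_j − 1 = 3.2 > 0, so everyone contributes w_i; G^SO = 33, W^SO = 33 + 3.2·33 = 138.6.
Deadweight loss = 60.8.

60.8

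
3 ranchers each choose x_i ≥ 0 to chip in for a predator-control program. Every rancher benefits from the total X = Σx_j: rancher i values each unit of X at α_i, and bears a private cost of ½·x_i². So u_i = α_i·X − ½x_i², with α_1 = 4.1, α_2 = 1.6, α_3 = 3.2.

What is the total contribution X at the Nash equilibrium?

Rancher i's FOC: ∂u_i/∂x_i = α_i − x_i = 0, so x_i* = α_i.
NE contributions = (4.1, 1.6, 3.2); X = 8.9.

8.9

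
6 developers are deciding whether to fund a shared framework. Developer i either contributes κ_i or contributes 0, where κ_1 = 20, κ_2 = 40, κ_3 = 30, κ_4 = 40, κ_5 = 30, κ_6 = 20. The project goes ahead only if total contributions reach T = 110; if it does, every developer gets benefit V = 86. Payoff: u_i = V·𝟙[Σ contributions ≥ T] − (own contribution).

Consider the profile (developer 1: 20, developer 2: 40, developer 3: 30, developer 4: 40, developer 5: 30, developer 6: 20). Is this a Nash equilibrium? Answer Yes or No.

No

Total = 180 ≥ 110: provided.
Developer 1 (pledges 20, payoff 66): dropping to 0 → total 160, payoff 86. Profitable deviation.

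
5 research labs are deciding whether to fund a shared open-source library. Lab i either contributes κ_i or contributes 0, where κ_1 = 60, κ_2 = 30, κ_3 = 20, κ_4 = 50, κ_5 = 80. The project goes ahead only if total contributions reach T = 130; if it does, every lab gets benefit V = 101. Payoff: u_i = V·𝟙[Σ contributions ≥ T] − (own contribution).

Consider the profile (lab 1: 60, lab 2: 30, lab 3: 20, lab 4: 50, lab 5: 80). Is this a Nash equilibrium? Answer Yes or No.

No

Total = 240 ≥ 130: provided.
Lab 1 (pledges 60, payoff 41): dropping to 0 → total 180, payoff 101. Profitable deviation.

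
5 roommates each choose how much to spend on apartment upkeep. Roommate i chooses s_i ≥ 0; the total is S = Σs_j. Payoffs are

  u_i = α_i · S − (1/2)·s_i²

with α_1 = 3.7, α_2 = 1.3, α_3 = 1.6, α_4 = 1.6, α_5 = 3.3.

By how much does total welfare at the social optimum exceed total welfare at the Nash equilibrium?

214.07

Roommate i's FOC: ∂u_i/∂s_i = α_i − s_i = 0, so s_i* = α_i.
NE contributions = (3.7, 1.3, 1.6, 1.6, 3.3); S = 11.5.
W^NE = (Σα)·S − ½Σα_i² = 11.5² − ½·31.39 = 116.555.
Planner sets s_i = Σα_j = 11.5 for every i, so S^SO = 5·11.5 = 57.5.
W^SO = (Σα)·S^SO − ½·5·(Σα)² = (5/2)·11.5² = 330.625.
Deadweight loss = W^SO − W^NE = 214.07.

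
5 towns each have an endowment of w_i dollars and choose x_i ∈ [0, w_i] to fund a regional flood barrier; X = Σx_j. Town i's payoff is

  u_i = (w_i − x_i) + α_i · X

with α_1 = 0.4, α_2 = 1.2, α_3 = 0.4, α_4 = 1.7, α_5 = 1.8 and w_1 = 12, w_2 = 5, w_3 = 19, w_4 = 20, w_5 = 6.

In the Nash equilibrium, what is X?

∂u_i/∂x_i = α_i − 1, so town i contributes w_i if α_i > 1, else 0.
α_i > 1 for i ∈ {2, 4, 5}; NE contributions (0, 5, 0, 20, 6), X = 31.

31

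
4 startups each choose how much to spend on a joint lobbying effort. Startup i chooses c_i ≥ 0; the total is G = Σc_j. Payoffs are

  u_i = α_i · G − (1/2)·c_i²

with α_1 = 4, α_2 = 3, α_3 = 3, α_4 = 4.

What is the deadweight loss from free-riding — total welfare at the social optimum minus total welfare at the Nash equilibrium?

221

Startup i's FOC: ∂u_i/∂c_i = α_i − c_i = 0, so c_i* = α_i.
NE contributions = (4, 3, 3, 4); G = 14.
W^NE = (Σα)·G − ½Σα_i² = 14² − ½·50 = 171.
Planner sets c_i = Σα_j = 14 for every i, so G^SO = 4·14 = 56.
W^SO = (Σα)·G^SO − ½·4·(Σα)² = (4/2)·14² = 392.
Deadweight loss = W^SO − W^NE = 221.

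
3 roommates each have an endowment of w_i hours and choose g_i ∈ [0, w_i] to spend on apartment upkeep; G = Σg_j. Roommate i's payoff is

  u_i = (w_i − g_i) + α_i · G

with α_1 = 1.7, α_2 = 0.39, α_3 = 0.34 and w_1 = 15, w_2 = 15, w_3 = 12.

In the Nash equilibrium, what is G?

∂u_i/∂g_i = α_i − 1, so roommate i contributes w_i if α_i > 1, else 0.
α_i > 1 for i ∈ {1}; NE contributions (15, 0, 0), G = 15.

15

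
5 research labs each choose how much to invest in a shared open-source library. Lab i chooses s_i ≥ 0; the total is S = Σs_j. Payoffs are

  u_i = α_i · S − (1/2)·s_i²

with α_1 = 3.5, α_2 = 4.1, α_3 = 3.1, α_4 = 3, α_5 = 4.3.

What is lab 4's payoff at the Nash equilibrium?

49.5

Lab i's FOC: ∂u_i/∂s_i = α_i − s_i = 0, so s_i* = α_i.
NE contributions = (3.5, 4.1, 3.1, 3, 4.3); S = 18.
u_4 = α_4·S − ½·(s_4)² = 3·18 − ½·3² = 49.5.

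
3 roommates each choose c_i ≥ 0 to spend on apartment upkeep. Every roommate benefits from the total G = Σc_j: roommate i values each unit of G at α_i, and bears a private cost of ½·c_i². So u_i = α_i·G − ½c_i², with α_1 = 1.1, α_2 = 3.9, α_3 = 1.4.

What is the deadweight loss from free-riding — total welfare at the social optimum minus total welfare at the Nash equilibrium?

29.67

Roommate i's FOC: ∂u_i/∂c_i = α_i − c_i = 0, so c_i* = α_i.
NE contributions = (1.1, 3.9, 1.4); G = 6.4.
W^NE = (Σα)·G − ½Σα_i² = 6.4² − ½·18.38 = 31.77.
Planner sets c_i = Σα_j = 6.4 for every i, so G^SO = 3·6.4 = 19.2.
W^SO = (Σα)·G^SO − ½·3·(Σα)² = (3/2)·6.4² = 61.44.
Deadweight loss = W^SO − W^NE = 29.67.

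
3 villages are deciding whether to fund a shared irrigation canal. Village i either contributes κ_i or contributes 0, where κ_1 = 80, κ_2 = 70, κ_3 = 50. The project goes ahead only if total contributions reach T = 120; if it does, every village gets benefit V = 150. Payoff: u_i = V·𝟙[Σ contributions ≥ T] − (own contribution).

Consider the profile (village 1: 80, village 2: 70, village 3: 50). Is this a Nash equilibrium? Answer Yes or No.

Total = 200 ≥ 120: provided.
Village 1 (pledges 80, payoff 70): dropping to 0 → total 120, payoff 150. Profitable deviation.

No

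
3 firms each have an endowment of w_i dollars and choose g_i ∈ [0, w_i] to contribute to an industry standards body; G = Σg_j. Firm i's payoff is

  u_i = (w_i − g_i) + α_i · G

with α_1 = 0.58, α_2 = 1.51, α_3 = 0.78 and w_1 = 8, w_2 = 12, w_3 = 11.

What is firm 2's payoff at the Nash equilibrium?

18.12

∂u_i/∂g_i = α_i − 1, so firm i contributes w_i if α_i > 1, else 0.
α_i > 1 for i ∈ {2}; NE contributions (0, 12, 0), G = 12.
u_2 = (12 − 12) + 1.51·12 = 18.12.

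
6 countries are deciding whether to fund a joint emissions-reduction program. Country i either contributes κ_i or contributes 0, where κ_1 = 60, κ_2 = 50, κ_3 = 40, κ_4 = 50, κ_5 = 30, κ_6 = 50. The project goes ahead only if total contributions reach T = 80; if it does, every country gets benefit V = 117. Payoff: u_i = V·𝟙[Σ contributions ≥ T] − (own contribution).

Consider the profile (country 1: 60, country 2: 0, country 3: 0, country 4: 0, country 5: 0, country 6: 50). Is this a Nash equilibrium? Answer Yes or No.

Total = 110 ≥ 80: provided.
Country 1 (pledges 60, payoff 57): dropping to 0 → total 50, payoff 0. No gain.
Country 2 (pledges 0, payoff 117): pledging 50 → total 160, payoff 67. No gain.
Country 3 (pledges 0, payoff 117): pledging 40 → total 150, payoff 77. No gain.
Country 4 (pledges 0, payoff 117): pledging 50 → total 160, payoff 67. No gain.
Country 5 (pledges 0, payoff 117): pledging 30 → total 140, payoff 87. No gain.
Country 6 (pledges 50, payoff 67): dropping to 0 → total 60, payoff 0. No gain.

Yes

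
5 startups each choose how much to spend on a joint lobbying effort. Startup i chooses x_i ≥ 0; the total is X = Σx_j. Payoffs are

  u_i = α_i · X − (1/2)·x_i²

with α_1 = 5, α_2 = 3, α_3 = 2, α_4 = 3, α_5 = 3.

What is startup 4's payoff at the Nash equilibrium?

43.5

Startup i's FOC: ∂u_i/∂x_i = α_i − x_i = 0, so x_i* = α_i.
NE contributions = (5, 3, 2, 3, 3); X = 16.
u_4 = α_4·X − ½·(x_4)² = 3·16 − ½·3² = 43.5.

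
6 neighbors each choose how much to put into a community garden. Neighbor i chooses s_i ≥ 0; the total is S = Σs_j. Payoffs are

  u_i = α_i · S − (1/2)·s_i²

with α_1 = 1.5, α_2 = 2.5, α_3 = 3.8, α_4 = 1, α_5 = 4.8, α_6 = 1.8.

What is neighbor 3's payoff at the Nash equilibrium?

Neighbor i's FOC: ∂u_i/∂s_i = α_i − s_i = 0, so s_i* = α_i.
NE contributions = (1.5, 2.5, 3.8, 1, 4.8, 1.8); S = 15.4.
u_3 = α_3·S − ½·(s_3)² = 3.8·15.4 − ½·3.8² = 51.3.

51.3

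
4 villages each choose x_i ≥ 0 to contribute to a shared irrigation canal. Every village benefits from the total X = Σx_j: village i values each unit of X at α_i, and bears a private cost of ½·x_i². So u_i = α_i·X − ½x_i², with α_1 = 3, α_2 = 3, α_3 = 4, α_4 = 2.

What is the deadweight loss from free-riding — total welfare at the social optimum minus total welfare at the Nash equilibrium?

163

Village i's FOC: ∂u_i/∂x_i = α_i − x_i = 0, so x_i* = α_i.
NE contributions = (3, 3, 4, 2); X = 12.
W^NE = (Σα)·X − ½Σα_i² = 12² − ½·38 = 125.
Planner sets x_i = Σα_j = 12 for every i, so X^SO = 4·12 = 48.
W^SO = (Σα)·X^SO − ½·4·(Σα)² = (4/2)·12² = 288.
Deadweight loss = W^SO − W^NE = 163.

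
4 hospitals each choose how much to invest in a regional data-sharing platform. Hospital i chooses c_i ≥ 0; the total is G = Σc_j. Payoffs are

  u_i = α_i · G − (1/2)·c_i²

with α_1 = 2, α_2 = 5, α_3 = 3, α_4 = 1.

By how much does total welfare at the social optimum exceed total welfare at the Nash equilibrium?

140.5

Hospital i's FOC: ∂u_i/∂c_i = α_i − c_i = 0, so c_i* = α_i.
NE contributions = (2, 5, 3, 1); G = 11.
W^NE = (Σα)·G − ½Σα_i² = 11² − ½·39 = 101.5.
Planner sets c_i = Σα_j = 11 for every i, so G^SO = 4·11 = 44.
W^SO = (Σα)·G^SO − ½·4·(Σα)² = (4/2)·11² = 242.
Deadweight loss = W^SO − W^NE = 140.5.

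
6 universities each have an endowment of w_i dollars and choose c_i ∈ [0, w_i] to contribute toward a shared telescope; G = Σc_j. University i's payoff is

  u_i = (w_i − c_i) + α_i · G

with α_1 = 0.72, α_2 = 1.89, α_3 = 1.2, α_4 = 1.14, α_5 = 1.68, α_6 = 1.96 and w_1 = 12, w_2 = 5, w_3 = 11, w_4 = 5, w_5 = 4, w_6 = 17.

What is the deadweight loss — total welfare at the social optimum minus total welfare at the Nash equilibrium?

∂u_i/∂c_i = α_i − 1, so university i contributes w_i if α_i > 1, else 0.
α_i > 1 for i ∈ {2, 3, 4, 5, 6}; NE contributions (0, 5, 11, 5, 4, 17), G = 42.
W^NE = Σw_i − G^NE + (Σα_i)·G^NE = 54 + 7.59·42 = 372.78.
Planner: ∂(Σu_j)/∂c_i = Σα_j − 1 = 7.59 > 0, so everyone contributes w_i; G^SO = 54, W^SO = 54 + 7.59·54 = 463.86.
Deadweight loss = 91.08.

91.08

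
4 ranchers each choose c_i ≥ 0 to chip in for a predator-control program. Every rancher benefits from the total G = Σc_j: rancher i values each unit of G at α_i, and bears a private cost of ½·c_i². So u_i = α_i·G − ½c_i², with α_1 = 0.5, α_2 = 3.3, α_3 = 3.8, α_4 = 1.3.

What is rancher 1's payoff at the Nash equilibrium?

4.325

Rancher i's FOC: ∂u_i/∂c_i = α_i − c_i = 0, so c_i* = α_i.
NE contributions = (0.5, 3.3, 3.8, 1.3); G = 8.9.
u_1 = α_1·G − ½·(c_1)² = 0.5·8.9 − ½·0.5² = 4.325.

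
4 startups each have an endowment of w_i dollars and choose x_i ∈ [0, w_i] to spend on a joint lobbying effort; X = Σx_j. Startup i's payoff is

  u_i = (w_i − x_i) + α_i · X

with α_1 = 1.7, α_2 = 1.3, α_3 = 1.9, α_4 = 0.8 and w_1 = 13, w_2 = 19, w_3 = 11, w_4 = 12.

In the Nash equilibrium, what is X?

∂u_i/∂x_i = α_i − 1, so startup i contributes w_i if α_i > 1, else 0.
α_i > 1 for i ∈ {1, 2, 3}; NE contributions (13, 19, 11, 0), X = 43.

43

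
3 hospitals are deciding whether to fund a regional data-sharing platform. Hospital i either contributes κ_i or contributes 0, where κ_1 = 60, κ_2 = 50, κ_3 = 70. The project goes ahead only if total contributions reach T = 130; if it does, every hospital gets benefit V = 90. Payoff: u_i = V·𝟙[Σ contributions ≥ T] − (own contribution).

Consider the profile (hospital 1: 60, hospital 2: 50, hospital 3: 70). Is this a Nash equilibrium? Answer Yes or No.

No

Total = 180 ≥ 130: provided.
Hospital 1 (pledges 60, payoff 30): dropping to 0 → total 120, payoff 0. No gain.
Hospital 2 (pledges 50, payoff 40): dropping to 0 → total 130, payoff 90. Profitable deviation.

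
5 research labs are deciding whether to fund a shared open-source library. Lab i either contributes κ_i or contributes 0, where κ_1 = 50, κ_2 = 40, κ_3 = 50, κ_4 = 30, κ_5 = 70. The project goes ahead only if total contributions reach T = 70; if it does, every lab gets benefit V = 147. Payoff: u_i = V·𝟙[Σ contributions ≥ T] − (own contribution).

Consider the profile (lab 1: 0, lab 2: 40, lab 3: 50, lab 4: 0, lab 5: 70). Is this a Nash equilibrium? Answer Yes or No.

Total = 160 ≥ 70: provided.
Lab 1 (pledges 0, payoff 147): pledging 50 → total 210, payoff 97. No gain.
Lab 2 (pledges 40, payoff 107): dropping to 0 → total 120, payoff 147. Profitable deviation.

No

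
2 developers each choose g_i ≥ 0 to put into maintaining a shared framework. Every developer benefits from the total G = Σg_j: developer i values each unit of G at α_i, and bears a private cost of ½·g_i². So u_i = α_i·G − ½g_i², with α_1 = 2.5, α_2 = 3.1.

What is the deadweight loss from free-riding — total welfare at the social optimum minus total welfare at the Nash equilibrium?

Developer i's FOC: ∂u_i/∂g_i = α_i − g_i = 0, so g_i* = α_i.
NE contributions = (2.5, 3.1); G = 5.6.
W^NE = (Σα)·G − ½Σα_i² = 5.6² − ½·15.86 = 23.43.
Planner sets g_i = Σα_j = 5.6 for every i, so G^SO = 2·5.6 = 11.2.
W^SO = (Σα)·G^SO − ½·2·(Σα)² = (2/2)·5.6² = 31.36.
Deadweight loss = W^SO − W^NE = 7.93.

7.93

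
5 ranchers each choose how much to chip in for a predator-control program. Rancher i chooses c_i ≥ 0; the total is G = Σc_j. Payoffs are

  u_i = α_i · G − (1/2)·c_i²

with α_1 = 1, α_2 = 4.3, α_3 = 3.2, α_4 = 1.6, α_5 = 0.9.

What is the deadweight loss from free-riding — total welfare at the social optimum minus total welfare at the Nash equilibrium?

Rancher i's FOC: ∂u_i/∂c_i = α_i − c_i = 0, so c_i* = α_i.
NE contributions = (1, 4.3, 3.2, 1.6, 0.9); G = 11.
W^NE = (Σα)·G − ½Σα_i² = 11² − ½·33.1 = 104.45.
Planner sets c_i = Σα_j = 11 for every i, so G^SO = 5·11 = 55.
W^SO = (Σα)·G^SO − ½·5·(Σα)² = (5/2)·11² = 302.5.
Deadweight loss = W^SO − W^NE = 198.05.

198.05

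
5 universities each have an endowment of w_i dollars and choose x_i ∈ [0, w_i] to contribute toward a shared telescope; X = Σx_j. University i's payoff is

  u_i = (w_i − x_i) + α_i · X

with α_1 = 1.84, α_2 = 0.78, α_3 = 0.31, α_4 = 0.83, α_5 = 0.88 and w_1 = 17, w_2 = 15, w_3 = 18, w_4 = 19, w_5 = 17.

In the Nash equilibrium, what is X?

∂u_i/∂x_i = α_i − 1, so university i contributes w_i if α_i > 1, else 0.
α_i > 1 for i ∈ {1}; NE contributions (17, 0, 0, 0, 0), X = 17.

17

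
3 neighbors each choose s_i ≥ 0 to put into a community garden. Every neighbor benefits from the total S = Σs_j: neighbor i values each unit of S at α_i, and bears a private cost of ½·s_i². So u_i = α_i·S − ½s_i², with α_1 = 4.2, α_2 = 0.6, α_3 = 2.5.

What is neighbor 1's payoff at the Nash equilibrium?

Neighbor i's FOC: ∂u_i/∂s_i = α_i − s_i = 0, so s_i* = α_i.
NE contributions = (4.2, 0.6, 2.5); S = 7.3.
u_1 = α_1·S − ½·(s_1)² = 4.2·7.3 − ½·4.2² = 21.84.

21.84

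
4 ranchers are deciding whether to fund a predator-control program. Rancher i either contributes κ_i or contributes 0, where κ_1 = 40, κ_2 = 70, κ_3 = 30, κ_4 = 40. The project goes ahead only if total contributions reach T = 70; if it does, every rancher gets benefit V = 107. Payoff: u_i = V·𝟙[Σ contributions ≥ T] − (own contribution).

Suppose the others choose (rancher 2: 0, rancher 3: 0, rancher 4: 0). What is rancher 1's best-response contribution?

Others' total = 0. Even contributing 40 gives 40 < 70: no benefit either way.
Best response: 0.

0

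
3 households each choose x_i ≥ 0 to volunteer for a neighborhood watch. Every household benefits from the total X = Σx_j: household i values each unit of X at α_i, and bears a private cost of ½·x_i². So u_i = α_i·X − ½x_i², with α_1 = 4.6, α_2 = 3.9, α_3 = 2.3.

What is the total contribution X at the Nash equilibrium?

10.8

Household i's FOC: ∂u_i/∂x_i = α_i − x_i = 0, so x_i* = α_i.
NE contributions = (4.6, 3.9, 2.3); X = 10.8.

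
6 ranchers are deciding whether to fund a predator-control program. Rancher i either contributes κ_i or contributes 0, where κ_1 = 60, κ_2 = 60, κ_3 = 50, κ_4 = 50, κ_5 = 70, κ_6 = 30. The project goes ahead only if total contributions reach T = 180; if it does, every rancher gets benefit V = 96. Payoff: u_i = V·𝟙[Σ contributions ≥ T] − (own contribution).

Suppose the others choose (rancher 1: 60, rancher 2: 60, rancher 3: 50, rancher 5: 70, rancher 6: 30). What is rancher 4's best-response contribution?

0

Others' total = 270 ≥ 180; contributing adds cost 50 for no extra benefit.
Best response: 0.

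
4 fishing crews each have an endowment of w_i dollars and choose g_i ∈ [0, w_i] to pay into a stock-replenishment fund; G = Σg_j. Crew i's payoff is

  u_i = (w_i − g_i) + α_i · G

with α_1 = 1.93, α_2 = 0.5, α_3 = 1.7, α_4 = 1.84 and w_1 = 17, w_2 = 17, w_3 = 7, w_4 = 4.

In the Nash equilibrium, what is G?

28

∂u_i/∂g_i = α_i − 1, so crew i contributes w_i if α_i > 1, else 0.
α_i > 1 for i ∈ {1, 3, 4}; NE contributions (17, 0, 7, 4), G = 28.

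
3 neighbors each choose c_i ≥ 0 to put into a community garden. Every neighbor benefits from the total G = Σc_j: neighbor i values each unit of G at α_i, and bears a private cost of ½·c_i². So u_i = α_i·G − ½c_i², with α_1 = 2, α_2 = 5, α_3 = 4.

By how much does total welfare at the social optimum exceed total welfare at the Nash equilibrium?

83

Neighbor i's FOC: ∂u_i/∂c_i = α_i − c_i = 0, so c_i* = α_i.
NE contributions = (2, 5, 4); G = 11.
W^NE = (Σα)·G − ½Σα_i² = 11² − ½·45 = 98.5.
Planner sets c_i = Σα_j = 11 for every i, so G^SO = 3·11 = 33.
W^SO = (Σα)·G^SO − ½·3·(Σα)² = (3/2)·11² = 181.5.
Deadweight loss = W^SO − W^NE = 83.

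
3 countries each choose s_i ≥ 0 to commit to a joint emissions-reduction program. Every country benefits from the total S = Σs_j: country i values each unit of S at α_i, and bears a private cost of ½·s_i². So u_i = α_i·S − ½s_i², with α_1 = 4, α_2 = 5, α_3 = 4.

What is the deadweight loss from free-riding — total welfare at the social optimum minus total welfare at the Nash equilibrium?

Country i's FOC: ∂u_i/∂s_i = α_i − s_i = 0, so s_i* = α_i.
NE contributions = (4, 5, 4); S = 13.
W^NE = (Σα)·S − ½Σα_i² = 13² − ½·57 = 140.5.
Planner sets s_i = Σα_j = 13 for every i, so S^SO = 3·13 = 39.
W^SO = (Σα)·S^SO − ½·3·(Σα)² = (3/2)·13² = 253.5.
Deadweight loss = W^SO − W^NE = 113.

113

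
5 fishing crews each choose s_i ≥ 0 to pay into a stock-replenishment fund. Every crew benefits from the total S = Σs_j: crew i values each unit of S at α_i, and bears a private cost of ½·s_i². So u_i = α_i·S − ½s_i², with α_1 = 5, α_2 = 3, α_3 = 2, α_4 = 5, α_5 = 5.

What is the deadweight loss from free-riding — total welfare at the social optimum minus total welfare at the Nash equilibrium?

644

Crew i's FOC: ∂u_i/∂s_i = α_i − s_i = 0, so s_i* = α_i.
NE contributions = (5, 3, 2, 5, 5); S = 20.
W^NE = (Σα)·S − ½Σα_i² = 20² − ½·88 = 356.
Planner sets s_i = Σα_j = 20 for every i, so S^SO = 5·20 = 100.
W^SO = (Σα)·S^SO − ½·5·(Σα)² = (5/2)·20² = 1000.
Deadweight loss = W^SO − W^NE = 644.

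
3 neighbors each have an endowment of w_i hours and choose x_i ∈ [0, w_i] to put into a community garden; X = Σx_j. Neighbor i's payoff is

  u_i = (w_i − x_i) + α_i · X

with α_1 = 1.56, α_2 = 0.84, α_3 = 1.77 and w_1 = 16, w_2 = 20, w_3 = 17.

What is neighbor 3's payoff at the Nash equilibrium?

∂u_i/∂x_i = α_i − 1, so neighbor i contributes w_i if α_i > 1, else 0.
α_i > 1 for i ∈ {1, 3}; NE contributions (16, 0, 17), X = 33.
u_3 = (17 − 17) + 1.77·33 = 58.41.

58.41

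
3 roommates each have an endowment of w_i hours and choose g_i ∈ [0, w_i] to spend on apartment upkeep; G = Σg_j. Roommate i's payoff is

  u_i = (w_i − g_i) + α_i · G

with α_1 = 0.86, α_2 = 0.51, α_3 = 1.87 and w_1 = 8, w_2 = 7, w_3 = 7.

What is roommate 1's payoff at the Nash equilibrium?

∂u_i/∂g_i = α_i − 1, so roommate i contributes w_i if α_i > 1, else 0.
α_i > 1 for i ∈ {3}; NE contributions (0, 0, 7), G = 7.
u_1 = (8 − 0) + 0.86·7 = 14.02.

14.02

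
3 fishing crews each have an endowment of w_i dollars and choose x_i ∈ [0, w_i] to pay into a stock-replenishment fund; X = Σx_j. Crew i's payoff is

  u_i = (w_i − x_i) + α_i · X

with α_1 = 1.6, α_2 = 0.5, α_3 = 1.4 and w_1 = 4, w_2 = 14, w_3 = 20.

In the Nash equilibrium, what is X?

∂u_i/∂x_i = α_i − 1, so crew i contributes w_i if α_i > 1, else 0.
α_i > 1 for i ∈ {1, 3}; NE contributions (4, 0, 20), X = 24.

24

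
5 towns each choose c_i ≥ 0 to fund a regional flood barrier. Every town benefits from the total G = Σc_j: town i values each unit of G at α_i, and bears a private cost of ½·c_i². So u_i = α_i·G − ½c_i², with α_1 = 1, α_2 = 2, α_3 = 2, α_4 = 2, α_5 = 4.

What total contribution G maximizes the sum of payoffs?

Planner FOC: ∂(Σu_j)/∂c_i = (Σα_j) − c_i = 0, so c_i^SO = Σα_j = 11 for every i; G^SO = 55.

55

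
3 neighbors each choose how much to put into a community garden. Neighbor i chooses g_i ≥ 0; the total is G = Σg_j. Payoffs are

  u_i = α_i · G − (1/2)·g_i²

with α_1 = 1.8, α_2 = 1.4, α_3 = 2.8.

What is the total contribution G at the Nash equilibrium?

Neighbor i's FOC: ∂u_i/∂g_i = α_i − g_i = 0, so g_i* = α_i.
NE contributions = (1.8, 1.4, 2.8); G = 6.

6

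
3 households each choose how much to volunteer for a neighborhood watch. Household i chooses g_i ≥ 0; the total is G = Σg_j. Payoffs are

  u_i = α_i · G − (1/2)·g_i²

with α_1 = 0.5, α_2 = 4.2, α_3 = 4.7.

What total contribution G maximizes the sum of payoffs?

Planner FOC: ∂(Σu_j)/∂g_i = (Σα_j) − g_i = 0, so g_i^SO = Σα_j = 9.4 for every i; G^SO = 28.2.

28.2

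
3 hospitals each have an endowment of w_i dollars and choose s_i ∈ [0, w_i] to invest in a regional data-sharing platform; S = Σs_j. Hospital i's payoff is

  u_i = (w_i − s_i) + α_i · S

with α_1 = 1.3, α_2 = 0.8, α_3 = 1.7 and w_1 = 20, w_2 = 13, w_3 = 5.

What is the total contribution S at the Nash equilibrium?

∂u_i/∂s_i = α_i − 1, so hospital i contributes w_i if α_i > 1, else 0.
α_i > 1 for i ∈ {1, 3}; NE contributions (20, 0, 5), S = 25.

25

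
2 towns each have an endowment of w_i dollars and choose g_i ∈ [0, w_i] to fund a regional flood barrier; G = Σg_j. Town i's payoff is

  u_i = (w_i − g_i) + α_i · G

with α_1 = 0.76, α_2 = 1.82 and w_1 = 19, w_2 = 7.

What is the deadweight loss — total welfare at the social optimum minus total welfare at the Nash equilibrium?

30.02

∂u_i/∂g_i = α_i − 1, so town i contributes w_i if α_i > 1, else 0.
α_i > 1 for i ∈ {2}; NE contributions (0, 7), G = 7.
W^NE = Σw_i − G^NE + (Σα_i)·G^NE = 26 + 1.58·7 = 37.06.
Planner: ∂(Σu_j)/∂g_i = Σα_j − 1 = 1.58 > 0, so everyone contributes w_i; G^SO = 26, W^SO = 26 + 1.58·26 = 67.08.
Deadweight loss = 30.02.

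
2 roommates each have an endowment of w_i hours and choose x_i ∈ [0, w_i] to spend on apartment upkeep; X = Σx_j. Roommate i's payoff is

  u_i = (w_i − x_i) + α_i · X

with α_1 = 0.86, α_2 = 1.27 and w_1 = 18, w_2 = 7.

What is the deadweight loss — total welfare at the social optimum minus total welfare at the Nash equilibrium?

20.34

∂u_i/∂x_i = α_i − 1, so roommate i contributes w_i if α_i > 1, else 0.
α_i > 1 for i ∈ {2}; NE contributions (0, 7), X = 7.
W^NE = Σw_i − X^NE + (Σα_i)·X^NE = 25 + 1.13·7 = 32.91.
Planner: ∂(Σu_j)/∂x_i = Σα_j − 1 = 1.13 > 0, so everyone contributes w_i; X^SO = 25, W^SO = 25 + 1.13·25 = 53.25.
Deadweight loss = 20.34.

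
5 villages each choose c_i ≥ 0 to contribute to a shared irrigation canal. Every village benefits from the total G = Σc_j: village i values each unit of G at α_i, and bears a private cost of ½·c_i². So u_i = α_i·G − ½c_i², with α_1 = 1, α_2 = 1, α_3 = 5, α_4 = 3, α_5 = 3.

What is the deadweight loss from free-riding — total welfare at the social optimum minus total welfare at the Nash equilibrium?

276

Village i's FOC: ∂u_i/∂c_i = α_i − c_i = 0, so c_i* = α_i.
NE contributions = (1, 1, 5, 3, 3); G = 13.
W^NE = (Σα)·G − ½Σα_i² = 13² − ½·45 = 146.5.
Planner sets c_i = Σα_j = 13 for every i, so G^SO = 5·13 = 65.
W^SO = (Σα)·G^SO − ½·5·(Σα)² = (5/2)·13² = 422.5.
Deadweight loss = W^SO − W^NE = 276.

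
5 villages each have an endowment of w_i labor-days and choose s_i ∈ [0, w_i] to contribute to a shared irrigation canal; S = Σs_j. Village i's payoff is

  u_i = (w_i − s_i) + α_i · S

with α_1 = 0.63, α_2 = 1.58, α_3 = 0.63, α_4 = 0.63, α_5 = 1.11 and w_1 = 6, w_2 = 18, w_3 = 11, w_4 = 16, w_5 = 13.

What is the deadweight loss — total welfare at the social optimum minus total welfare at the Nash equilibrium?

118.14

∂u_i/∂s_i = α_i − 1, so village i contributes w_i if α_i > 1, else 0.
α_i > 1 for i ∈ {2, 5}; NE contributions (0, 18, 0, 0, 13), S = 31.
W^NE = Σw_i − S^NE + (Σα_i)·S^NE = 64 + 3.58·31 = 174.98.
Planner: ∂(Σu_j)/∂s_i = Σα_j − 1 = 3.58 > 0, so everyone contributes w_i; S^SO = 64, W^SO = 64 + 3.58·64 = 293.12.
Deadweight loss = 118.14.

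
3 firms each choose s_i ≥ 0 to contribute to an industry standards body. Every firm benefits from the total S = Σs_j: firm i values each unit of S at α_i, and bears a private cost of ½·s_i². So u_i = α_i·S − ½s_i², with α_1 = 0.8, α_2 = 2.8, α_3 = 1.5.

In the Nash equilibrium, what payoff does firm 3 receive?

Firm i's FOC: ∂u_i/∂s_i = α_i − s_i = 0, so s_i* = α_i.
NE contributions = (0.8, 2.8, 1.5); S = 5.1.
u_3 = α_3·S − ½·(s_3)² = 1.5·5.1 − ½·1.5² = 6.525.

6.525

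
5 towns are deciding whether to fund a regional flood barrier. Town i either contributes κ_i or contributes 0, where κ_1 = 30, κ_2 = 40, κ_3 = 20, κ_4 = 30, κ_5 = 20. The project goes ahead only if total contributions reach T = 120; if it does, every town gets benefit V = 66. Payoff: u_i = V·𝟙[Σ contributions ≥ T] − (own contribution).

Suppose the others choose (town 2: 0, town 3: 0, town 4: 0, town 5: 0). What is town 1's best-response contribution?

0

Others' total = 0. Even contributing 30 gives 30 < 120: no benefit either way.
Best response: 0.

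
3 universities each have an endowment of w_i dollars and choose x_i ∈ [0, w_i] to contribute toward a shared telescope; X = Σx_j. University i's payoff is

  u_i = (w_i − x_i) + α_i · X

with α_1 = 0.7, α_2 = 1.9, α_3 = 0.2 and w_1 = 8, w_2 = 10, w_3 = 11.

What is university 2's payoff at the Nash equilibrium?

19

∂u_i/∂x_i = α_i − 1, so university i contributes w_i if α_i > 1, else 0.
α_i > 1 for i ∈ {2}; NE contributions (0, 10, 0), X = 10.
u_2 = (10 − 10) + 1.9·10 = 19.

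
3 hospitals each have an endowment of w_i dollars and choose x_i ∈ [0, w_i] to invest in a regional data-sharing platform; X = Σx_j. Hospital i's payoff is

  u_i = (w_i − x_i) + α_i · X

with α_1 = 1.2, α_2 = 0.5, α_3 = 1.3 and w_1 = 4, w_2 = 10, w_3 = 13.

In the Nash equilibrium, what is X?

∂u_i/∂x_i = α_i − 1, so hospital i contributes w_i if α_i > 1, else 0.
α_i > 1 for i ∈ {1, 3}; NE contributions (4, 0, 13), X = 17.

17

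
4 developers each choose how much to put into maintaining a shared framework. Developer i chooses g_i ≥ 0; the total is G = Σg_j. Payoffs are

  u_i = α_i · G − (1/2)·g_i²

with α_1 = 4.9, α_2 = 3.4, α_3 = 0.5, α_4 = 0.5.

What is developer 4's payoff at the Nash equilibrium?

Developer i's FOC: ∂u_i/∂g_i = α_i − g_i = 0, so g_i* = α_i.
NE contributions = (4.9, 3.4, 0.5, 0.5); G = 9.3.
u_4 = α_4·G − ½·(g_4)² = 0.5·9.3 − ½·0.5² = 4.525.

4.525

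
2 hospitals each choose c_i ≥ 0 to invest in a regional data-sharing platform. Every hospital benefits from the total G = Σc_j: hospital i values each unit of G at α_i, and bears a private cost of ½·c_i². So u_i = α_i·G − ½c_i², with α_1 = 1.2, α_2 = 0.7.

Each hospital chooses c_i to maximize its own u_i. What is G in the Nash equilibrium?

1.9

Hospital i's FOC: ∂u_i/∂c_i = α_i − c_i = 0, so c_i* = α_i.
NE contributions = (1.2, 0.7); G = 1.9.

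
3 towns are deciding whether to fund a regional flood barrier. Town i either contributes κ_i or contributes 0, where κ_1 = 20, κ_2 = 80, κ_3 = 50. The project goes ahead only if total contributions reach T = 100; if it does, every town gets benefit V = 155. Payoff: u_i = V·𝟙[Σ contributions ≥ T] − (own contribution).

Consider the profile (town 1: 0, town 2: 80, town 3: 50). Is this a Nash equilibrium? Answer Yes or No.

Yes

Total = 130 ≥ 100: provided.
Town 1 (pledges 0, payoff 155): pledging 20 → total 150, payoff 135. No gain.
Town 2 (pledges 80, payoff 75): dropping to 0 → total 50, payoff 0. No gain.
Town 3 (pledges 50, payoff 105): dropping to 0 → total 80, payoff 0. No gain.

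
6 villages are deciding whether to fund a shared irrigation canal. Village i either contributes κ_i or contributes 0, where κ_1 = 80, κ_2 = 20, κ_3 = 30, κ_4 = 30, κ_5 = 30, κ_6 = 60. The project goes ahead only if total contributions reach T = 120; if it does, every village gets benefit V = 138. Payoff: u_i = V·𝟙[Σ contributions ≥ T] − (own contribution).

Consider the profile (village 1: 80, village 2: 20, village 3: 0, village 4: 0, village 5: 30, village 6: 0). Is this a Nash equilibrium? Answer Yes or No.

Yes

Total = 130 ≥ 120: provided.
Village 1 (pledges 80, payoff 58): dropping to 0 → total 50, payoff 0. No gain.
Village 2 (pledges 20, payoff 118): dropping to 0 → total 110, payoff 0. No gain.
Village 3 (pledges 0, payoff 138): pledging 30 → total 160, payoff 108. No gain.
Village 4 (pledges 0, payoff 138): pledging 30 → total 160, payoff 108. No gain.
Village 5 (pledges 30, payoff 108): dropping to 0 → total 100, payoff 0. No gain.
Village 6 (pledges 0, payoff 138): pledging 60 → total 190, payoff 78. No gain.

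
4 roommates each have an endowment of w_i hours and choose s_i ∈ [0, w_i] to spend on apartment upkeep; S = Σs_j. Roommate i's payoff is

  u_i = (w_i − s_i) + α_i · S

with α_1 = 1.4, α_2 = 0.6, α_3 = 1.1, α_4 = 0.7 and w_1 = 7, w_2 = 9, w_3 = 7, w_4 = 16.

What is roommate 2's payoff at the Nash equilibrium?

17.4

∂u_i/∂s_i = α_i − 1, so roommate i contributes w_i if α_i > 1, else 0.
α_i > 1 for i ∈ {1, 3}; NE contributions (7, 0, 7, 0), S = 14.
u_2 = (9 − 0) + 0.6·14 = 17.4.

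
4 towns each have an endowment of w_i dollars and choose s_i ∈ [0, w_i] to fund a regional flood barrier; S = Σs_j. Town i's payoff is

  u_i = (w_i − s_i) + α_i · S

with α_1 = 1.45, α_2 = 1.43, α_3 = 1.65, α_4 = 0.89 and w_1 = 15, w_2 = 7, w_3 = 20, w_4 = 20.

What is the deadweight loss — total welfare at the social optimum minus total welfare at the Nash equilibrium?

∂u_i/∂s_i = α_i − 1, so town i contributes w_i if α_i > 1, else 0.
α_i > 1 for i ∈ {1, 2, 3}; NE contributions (15, 7, 20, 0), S = 42.
W^NE = Σw_i − S^NE + (Σα_i)·S^NE = 62 + 4.42·42 = 247.64.
Planner: ∂(Σu_j)/∂s_i = Σα_j − 1 = 4.42 > 0, so everyone contributes w_i; S^SO = 62, W^SO = 62 + 4.42·62 = 336.04.
Deadweight loss = 88.4.

88.4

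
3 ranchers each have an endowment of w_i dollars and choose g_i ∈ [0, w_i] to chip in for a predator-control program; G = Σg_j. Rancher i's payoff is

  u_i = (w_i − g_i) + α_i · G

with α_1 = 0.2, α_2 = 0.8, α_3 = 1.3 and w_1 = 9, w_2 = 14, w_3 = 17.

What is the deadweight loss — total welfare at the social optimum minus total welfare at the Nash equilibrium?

29.9

∂u_i/∂g_i = α_i − 1, so rancher i contributes w_i if α_i > 1, else 0.
α_i > 1 for i ∈ {3}; NE contributions (0, 0, 17), G = 17.
W^NE = Σw_i − G^NE + (Σα_i)·G^NE = 40 + 1.3·17 = 62.1.
Planner: ∂(Σu_j)/∂g_i = Σα_j − 1 = 1.3 > 0, so everyone contributes w_i; G^SO = 40, W^SO = 40 + 1.3·40 = 92.
Deadweight loss = 29.9.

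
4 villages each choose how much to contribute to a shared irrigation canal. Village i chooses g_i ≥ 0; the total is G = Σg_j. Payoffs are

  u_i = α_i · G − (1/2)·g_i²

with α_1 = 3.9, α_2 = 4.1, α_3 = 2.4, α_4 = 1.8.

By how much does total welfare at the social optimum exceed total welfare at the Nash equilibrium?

Village i's FOC: ∂u_i/∂g_i = α_i − g_i = 0, so g_i* = α_i.
NE contributions = (3.9, 4.1, 2.4, 1.8); G = 12.2.
W^NE = (Σα)·G − ½Σα_i² = 12.2² − ½·41.02 = 128.33.
Planner sets g_i = Σα_j = 12.2 for every i, so G^SO = 4·12.2 = 48.8.
W^SO = (Σα)·G^SO − ½·4·(Σα)² = (4/2)·12.2² = 297.68.
Deadweight loss = W^SO − W^NE = 169.35.

169.35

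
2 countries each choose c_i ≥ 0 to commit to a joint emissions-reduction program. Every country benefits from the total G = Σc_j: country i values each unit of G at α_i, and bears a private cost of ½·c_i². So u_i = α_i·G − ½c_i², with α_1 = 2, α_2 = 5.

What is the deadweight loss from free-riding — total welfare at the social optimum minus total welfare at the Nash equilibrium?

14.5

Country i's FOC: ∂u_i/∂c_i = α_i − c_i = 0, so c_i* = α_i.
NE contributions = (2, 5); G = 7.
W^NE = (Σα)·G − ½Σα_i² = 7² − ½·29 = 34.5.
Planner sets c_i = Σα_j = 7 for every i, so G^SO = 2·7 = 14.
W^SO = (Σα)·G^SO − ½·2·(Σα)² = (2/2)·7² = 49.
Deadweight loss = W^SO − W^NE = 14.5.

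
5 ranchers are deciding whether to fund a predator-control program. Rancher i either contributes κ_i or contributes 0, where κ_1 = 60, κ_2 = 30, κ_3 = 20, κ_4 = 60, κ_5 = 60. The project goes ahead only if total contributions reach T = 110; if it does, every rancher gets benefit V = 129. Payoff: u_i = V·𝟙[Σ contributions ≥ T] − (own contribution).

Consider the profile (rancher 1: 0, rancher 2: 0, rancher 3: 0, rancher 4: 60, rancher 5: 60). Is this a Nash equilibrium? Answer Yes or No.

Total = 120 ≥ 110: provided.
Rancher 1 (pledges 0, payoff 129): pledging 60 → total 180, payoff 69. No gain.
Rancher 2 (pledges 0, payoff 129): pledging 30 → total 150, payoff 99. No gain.
Rancher 3 (pledges 0, payoff 129): pledging 20 → total 140, payoff 109. No gain.
Rancher 4 (pledges 60, payoff 69): dropping to 0 → total 60, payoff 0. No gain.
Rancher 5 (pledges 60, payoff 69): dropping to 0 → total 60, payoff 0. No gain.

Yes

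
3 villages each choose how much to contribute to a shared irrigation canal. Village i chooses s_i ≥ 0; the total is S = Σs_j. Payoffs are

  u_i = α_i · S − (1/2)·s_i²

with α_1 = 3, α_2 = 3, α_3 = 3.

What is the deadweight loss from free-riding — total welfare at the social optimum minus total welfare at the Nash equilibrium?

54

Village i's FOC: ∂u_i/∂s_i = α_i − s_i = 0, so s_i* = α_i.
NE contributions = (3, 3, 3); S = 9.
W^NE = (Σα)·S − ½Σα_i² = 9² − ½·27 = 67.5.
Planner sets s_i = Σα_j = 9 for every i, so S^SO = 3·9 = 27.
W^SO = (Σα)·S^SO − ½·3·(Σα)² = (3/2)·9² = 121.5.
Deadweight loss = W^SO − W^NE = 54.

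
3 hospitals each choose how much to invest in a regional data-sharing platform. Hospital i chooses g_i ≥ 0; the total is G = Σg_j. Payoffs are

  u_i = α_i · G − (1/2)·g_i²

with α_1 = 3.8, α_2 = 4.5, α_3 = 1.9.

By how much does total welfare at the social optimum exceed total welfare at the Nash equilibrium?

71.17

Hospital i's FOC: ∂u_i/∂g_i = α_i − g_i = 0, so g_i* = α_i.
NE contributions = (3.8, 4.5, 1.9); G = 10.2.
W^NE = (Σα)·G − ½Σα_i² = 10.2² − ½·38.3 = 84.89.
Planner sets g_i = Σα_j = 10.2 for every i, so G^SO = 3·10.2 = 30.6.
W^SO = (Σα)·G^SO − ½·3·(Σα)² = (3/2)·10.2² = 156.06.
Deadweight loss = W^SO − W^NE = 71.17.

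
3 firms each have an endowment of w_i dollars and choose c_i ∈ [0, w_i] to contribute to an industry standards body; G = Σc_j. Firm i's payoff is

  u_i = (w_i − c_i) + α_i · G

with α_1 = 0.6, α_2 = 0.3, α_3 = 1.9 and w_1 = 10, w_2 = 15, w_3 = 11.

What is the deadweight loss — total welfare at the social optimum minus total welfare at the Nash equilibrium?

45

∂u_i/∂c_i = α_i − 1, so firm i contributes w_i if α_i > 1, else 0.
α_i > 1 for i ∈ {3}; NE contributions (0, 0, 11), G = 11.
W^NE = Σw_i − G^NE + (Σα_i)·G^NE = 36 + 1.8·11 = 55.8.
Planner: ∂(Σu_j)/∂c_i = Σα_j − 1 = 1.8 > 0, so everyone contributes w_i; G^SO = 36, W^SO = 36 + 1.8·36 = 100.8.
Deadweight loss = 45.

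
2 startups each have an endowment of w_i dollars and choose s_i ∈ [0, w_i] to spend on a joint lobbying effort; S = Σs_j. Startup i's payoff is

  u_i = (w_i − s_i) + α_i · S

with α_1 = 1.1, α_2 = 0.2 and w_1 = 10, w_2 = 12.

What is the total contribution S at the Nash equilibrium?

∂u_i/∂s_i = α_i − 1, so startup i contributes w_i if α_i > 1, else 0.
α_i > 1 for i ∈ {1}; NE contributions (10, 0), S = 10.

10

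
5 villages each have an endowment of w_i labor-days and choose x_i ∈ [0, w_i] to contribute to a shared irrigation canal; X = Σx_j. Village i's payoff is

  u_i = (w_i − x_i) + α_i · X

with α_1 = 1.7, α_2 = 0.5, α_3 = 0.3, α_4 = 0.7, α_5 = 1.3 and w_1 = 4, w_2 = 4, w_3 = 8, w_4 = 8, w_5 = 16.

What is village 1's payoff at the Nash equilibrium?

∂u_i/∂x_i = α_i − 1, so village i contributes w_i if α_i > 1, else 0.
α_i > 1 for i ∈ {1, 5}; NE contributions (4, 0, 0, 0, 16), X = 20.
u_1 = (4 − 4) + 1.7·20 = 34.

34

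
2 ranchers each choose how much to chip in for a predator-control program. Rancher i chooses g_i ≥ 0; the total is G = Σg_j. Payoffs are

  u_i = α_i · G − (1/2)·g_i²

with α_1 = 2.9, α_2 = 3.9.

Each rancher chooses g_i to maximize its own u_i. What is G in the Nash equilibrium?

Rancher i's FOC: ∂u_i/∂g_i = α_i − g_i = 0, so g_i* = α_i.
NE contributions = (2.9, 3.9); G = 6.8.

6.8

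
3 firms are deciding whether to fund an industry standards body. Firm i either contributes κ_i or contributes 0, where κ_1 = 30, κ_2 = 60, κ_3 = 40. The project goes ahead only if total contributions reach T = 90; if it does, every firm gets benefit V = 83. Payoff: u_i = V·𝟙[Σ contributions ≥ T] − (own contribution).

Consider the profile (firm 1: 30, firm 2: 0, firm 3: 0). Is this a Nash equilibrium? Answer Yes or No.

No

Total = 30 < 90: not provided.
Firm 1 (pledges 30, payoff -30): dropping to 0 → total 0, payoff 0. Profitable deviation.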